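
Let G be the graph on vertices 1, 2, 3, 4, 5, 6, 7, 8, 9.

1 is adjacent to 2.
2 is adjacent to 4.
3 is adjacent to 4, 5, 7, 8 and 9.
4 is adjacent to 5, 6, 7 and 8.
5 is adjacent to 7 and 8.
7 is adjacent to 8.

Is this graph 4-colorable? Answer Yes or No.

No

3, 4, 5, 7, 8 are mutually adjacent (a clique of size 5), so at least 5 colors are needed.
So 4 colors are not enough.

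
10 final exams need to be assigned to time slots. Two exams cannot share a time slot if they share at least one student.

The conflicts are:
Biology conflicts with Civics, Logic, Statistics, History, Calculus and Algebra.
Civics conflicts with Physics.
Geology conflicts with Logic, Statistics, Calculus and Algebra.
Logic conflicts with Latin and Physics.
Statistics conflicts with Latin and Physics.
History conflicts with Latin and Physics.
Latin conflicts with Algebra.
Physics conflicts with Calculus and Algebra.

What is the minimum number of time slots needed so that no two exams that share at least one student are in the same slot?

2

Latin and Algebra conflict, so at least 2 time slots are needed.
2 time slots suffice: time slot 1 → {Biology, Geology, Latin, Physics}; time slot 2 → {Civics, Logic, Statistics, History, Calculus, Algebra}. Each listed conflict is separated.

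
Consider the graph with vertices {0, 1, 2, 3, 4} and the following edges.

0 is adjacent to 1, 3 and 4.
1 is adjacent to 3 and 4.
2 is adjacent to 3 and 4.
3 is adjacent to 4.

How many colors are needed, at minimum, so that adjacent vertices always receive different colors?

0, 1, 3, 4 are pairwise adjacent (a clique of size 4), so at least 4 colors are needed.
One proper 4-coloring: 0=d, 1=c, 2=c, 3=a, 4=b. Each edge has distinct colors on its endpoints.

4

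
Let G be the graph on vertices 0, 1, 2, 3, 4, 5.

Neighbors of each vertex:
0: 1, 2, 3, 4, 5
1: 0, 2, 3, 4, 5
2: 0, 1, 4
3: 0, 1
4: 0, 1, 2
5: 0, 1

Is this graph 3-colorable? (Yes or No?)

No

0, 1, 2, 4 are pairwise adjacent (a clique of size 4), so at least 4 colors are needed.
So 3 colors are not enough.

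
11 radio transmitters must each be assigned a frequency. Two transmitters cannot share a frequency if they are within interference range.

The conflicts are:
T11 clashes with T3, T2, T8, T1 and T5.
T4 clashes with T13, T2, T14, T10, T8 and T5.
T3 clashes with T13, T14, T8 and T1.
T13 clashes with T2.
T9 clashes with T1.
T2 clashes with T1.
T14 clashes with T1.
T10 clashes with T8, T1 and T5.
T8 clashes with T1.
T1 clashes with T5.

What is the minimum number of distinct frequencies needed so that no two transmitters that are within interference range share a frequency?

4

T11, T3, T8, T1 pairwise conflict, so at least 4 frequencies are needed.
4 frequencies suffice: frequency 1 → {T4, T1}; frequency 2 → {T3, T9, T2, T5}; frequency 3 → {T11, T13, T14, T10}; frequency 4 → {T8}. Each listed conflict is separated.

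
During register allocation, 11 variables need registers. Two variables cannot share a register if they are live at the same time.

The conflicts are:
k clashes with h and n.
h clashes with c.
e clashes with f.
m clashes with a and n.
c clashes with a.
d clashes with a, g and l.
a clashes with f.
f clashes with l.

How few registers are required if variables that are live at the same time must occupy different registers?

h and c conflict, so at least 2 registers are needed.
2 registers suffice: register 1 → {h, e, a, n, g, l}; register 2 → {k, m, c, d, f}. No two conflicting variables share a register.

2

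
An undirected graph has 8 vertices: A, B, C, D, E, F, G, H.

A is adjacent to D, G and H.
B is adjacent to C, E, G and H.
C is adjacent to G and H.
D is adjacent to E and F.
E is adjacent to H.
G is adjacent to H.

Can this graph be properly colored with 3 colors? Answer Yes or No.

B, C, G, H form a clique, so at least 4 colors are needed.
So 3 colors are not enough.

No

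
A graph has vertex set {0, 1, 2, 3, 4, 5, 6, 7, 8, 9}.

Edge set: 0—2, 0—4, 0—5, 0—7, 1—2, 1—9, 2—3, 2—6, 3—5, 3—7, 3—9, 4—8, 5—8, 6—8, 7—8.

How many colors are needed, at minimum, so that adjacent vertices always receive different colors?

The cycle 8-4-0-2-6-8 has odd length 5, so it cannot be 2-colored; at least 3 colors are needed.
3 colors suffice: color red → {0, 1, 3, 8}; color blue → {2, 4, 5, 7, 9}; color green → {6}. No two adjacent vertices share a color.

3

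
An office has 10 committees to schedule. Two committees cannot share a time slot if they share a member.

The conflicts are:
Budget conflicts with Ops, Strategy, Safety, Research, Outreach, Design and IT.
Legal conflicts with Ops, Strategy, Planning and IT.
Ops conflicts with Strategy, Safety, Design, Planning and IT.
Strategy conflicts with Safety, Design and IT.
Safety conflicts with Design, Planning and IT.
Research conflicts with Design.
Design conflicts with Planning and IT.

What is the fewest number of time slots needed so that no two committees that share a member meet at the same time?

6

Budget, Ops, Strategy, Safety, Design, IT are mutually in conflict, so at least 6 time slots are needed.
6 time slots suffice: time slot 1 → {Budget, Planning}; time slot 2 → {Legal, Outreach, Design}; time slot 3 → {Ops, Research}; time slot 4 → {Safety}; time slot 5 → {Strategy}; time slot 6 → {IT}. Every pair that conflicts lands in different time slots.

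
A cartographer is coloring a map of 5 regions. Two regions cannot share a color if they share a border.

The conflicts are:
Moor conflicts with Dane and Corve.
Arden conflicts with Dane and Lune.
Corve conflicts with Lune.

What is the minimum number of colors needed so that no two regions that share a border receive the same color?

The cycle Corve-Moor-Dane-Arden-Lune-Corve has odd length 5, so it cannot be 2-colored; at least 3 colors are needed.
3 colors suffice: Moor=2, Arden=2, Dane=1, Corve=3, Lune=1. No two conflicting regions share a color.

3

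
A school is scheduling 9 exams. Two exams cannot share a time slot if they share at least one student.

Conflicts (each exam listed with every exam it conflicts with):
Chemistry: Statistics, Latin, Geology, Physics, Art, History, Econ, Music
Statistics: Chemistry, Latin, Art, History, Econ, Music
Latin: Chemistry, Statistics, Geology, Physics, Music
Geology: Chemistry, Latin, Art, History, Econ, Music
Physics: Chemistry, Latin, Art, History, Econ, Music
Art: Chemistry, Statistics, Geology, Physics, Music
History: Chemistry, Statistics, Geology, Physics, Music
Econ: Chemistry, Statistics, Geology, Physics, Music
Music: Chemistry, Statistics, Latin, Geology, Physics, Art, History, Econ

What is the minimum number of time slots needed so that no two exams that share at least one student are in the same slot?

Chemistry, Statistics, Econ, Music all conflict with each other, so at least 4 time slots are needed.
4 time slots suffice: time slot 1 → {Chemistry}; time slot 2 → {Music}; time slot 3 → {Statistics, Geology, Physics}; time slot 4 → {Latin, Art, History, Econ}. No two conflicting exams share a time slot.

4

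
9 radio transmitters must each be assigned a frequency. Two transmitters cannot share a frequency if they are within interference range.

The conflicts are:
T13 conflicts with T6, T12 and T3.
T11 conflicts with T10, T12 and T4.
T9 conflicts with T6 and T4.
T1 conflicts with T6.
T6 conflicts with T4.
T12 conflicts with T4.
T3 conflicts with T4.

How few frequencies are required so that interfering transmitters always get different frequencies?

T11, T12, T4 are mutually in conflict, so at least 3 frequencies are needed.
A valid assignment using 3 frequencies: T13=1, T11=2, T9=3, T1=1, T10=1, T6=2, T12=3, T3=2, T4=1. Each listed conflict is separated.

3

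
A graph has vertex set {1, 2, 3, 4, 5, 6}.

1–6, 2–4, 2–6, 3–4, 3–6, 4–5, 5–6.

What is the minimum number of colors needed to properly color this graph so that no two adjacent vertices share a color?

2

2 and 6 are adjacent, so at least 2 colors are needed.
2 colors suffice: color a → {4, 6}; color b → {1, 2, 3, 5}. Every edge joins two different colors.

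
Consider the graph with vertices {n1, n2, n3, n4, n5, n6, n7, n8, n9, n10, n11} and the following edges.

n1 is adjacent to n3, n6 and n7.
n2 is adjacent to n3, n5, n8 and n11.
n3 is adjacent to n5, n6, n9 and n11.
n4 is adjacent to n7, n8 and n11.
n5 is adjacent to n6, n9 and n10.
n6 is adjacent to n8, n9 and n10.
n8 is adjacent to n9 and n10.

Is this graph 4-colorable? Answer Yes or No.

Yes

The chromatic number is 4. n3, n5, n6, n9 are pairwise adjacent (a clique of size 4), so at least 4 colors are needed.
4 colors suffice: n1=3, n2=2, n3=1, n4=2, n5=3, n6=2, n7=1, n8=1, n9=4, n10=4, n11=3.
That is already a proper 4-coloring.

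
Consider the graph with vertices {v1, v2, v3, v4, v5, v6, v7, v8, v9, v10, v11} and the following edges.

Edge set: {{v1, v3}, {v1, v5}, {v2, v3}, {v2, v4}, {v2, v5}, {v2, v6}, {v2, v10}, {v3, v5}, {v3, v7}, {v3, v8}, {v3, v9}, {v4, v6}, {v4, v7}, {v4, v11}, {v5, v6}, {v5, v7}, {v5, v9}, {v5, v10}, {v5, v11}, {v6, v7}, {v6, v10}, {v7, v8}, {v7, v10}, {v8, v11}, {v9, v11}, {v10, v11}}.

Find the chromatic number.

v2, v5, v6, v10 are mutually adjacent (a clique of size 4), so at least 4 colors are needed.
4 colors suffice: color 1 → {v4, v5, v8}; color 2 → {v1, v2, v7, v11}; color 3 → {v3, v6}; color 4 → {v9, v10}. Every edge joins two different colors.

4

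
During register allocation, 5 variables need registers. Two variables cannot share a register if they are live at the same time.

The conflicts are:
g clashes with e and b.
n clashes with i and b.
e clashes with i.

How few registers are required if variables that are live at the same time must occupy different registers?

The cycle i-n-b-g-e-i has odd length 5, so it cannot be 2-colored; at least 3 registers are needed.
3 registers suffice: register 1 → {i, b}; register 2 → {g, n}; register 3 → {e}. No two conflicting variables share a register.

3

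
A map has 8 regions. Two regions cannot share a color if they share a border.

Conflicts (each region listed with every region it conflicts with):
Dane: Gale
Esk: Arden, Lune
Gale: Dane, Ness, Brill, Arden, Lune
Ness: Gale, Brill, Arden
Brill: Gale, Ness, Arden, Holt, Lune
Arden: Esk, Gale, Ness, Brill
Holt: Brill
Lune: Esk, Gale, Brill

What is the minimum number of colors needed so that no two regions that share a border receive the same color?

4

Gale, Ness, Brill, Arden pairwise conflict, so at least 4 colors are needed.
4 colors suffice: color 1 → {Esk, Gale, Holt}; color 2 → {Dane, Brill}; color 3 → {Arden, Lune}; color 4 → {Ness}. Every pair that conflicts lands in different colors.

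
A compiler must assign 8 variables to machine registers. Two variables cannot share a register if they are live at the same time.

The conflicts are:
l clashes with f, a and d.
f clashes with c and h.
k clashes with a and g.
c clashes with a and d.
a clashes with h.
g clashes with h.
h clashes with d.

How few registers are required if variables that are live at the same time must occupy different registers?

2

c and a conflict, so at least 2 registers are needed.
A valid assignment using 2 registers: l=2, f=1, k=2, c=2, a=1, g=1, h=2, d=1. Every pair that conflicts lands in different registers.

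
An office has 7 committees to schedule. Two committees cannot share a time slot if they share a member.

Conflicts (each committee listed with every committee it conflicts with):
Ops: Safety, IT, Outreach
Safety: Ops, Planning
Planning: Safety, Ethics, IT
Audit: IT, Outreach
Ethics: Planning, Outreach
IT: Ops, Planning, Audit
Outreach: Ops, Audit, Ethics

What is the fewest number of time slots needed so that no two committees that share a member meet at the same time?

The cycle Outreach-Ethics-Planning-IT-Ops-Outreach has odd length 5, so it cannot be 2-colored; at least 3 time slots are needed.
3 time slots suffice: time slot 1 → {Ops, Planning, Audit}; time slot 2 → {Safety, IT, Outreach}; time slot 3 → {Ethics}. Every pair that conflicts lands in different time slots.

3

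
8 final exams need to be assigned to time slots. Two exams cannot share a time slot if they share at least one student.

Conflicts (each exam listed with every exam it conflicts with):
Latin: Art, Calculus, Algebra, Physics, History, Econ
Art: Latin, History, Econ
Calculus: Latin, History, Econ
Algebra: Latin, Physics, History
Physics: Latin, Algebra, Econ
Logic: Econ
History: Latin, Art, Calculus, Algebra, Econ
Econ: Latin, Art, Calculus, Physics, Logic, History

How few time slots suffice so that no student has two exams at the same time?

Latin, Art, History, Econ all conflict with each other, so at least 4 time slots are needed.
Using 4 time slots: Latin=2, Art=4, Calculus=4, Algebra=1, Physics=3, Logic=2, History=3, Econ=1. Each listed conflict is separated.

4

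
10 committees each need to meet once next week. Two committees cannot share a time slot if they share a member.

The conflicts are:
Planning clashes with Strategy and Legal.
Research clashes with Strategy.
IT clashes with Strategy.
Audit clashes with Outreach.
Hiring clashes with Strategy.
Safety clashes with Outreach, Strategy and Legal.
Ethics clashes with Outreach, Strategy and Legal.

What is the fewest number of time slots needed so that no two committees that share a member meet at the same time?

IT and Strategy conflict, so at least 2 time slots are needed.
2 time slots suffice: Planning=2, Research=2, IT=2, Audit=2, Hiring=2, Safety=2, Ethics=2, Outreach=1, Strategy=1, Legal=1. Each listed conflict is separated.

2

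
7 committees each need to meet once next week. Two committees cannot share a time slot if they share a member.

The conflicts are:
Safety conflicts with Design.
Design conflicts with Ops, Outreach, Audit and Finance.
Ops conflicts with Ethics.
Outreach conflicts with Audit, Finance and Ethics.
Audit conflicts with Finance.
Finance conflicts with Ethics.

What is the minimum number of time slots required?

Design, Outreach, Audit, Finance all conflict with each other, so at least 4 time slots are needed.
Using 4 time slots: Safety=2, Design=1, Ops=2, Outreach=2, Audit=4, Finance=3, Ethics=1. No two conflicting committees share a time slot.

4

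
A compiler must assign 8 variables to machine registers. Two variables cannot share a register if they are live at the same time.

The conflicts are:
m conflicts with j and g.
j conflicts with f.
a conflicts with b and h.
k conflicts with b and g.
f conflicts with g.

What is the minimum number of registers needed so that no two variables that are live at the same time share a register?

2

k and g conflict, so at least 2 registers are needed.
2 registers suffice: m=2, j=1, a=2, k=2, b=1, h=1, f=2, g=1. No two conflicting variables share a register.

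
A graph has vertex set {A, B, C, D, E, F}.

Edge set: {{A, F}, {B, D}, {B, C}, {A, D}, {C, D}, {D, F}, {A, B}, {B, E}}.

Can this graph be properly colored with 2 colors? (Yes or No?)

B, C, D are pairwise adjacent, so at least 3 colors are needed.
So 2 colors are not enough.

No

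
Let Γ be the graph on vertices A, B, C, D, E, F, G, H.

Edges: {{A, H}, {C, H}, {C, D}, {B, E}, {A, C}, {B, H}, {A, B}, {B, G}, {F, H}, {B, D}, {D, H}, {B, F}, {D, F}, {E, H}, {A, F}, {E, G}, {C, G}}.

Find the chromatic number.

A, B, F, H form a clique, so at least 4 colors are needed.
4 colors suffice: color 1 → {G, H}; color 2 → {B, C}; color 3 → {A, D, E}; color 4 → {F}. No two adjacent vertices share a color.

4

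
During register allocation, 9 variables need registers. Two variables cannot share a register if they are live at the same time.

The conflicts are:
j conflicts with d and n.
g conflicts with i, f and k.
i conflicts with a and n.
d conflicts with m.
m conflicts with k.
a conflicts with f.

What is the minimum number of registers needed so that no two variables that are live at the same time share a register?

3

The cycle i-n-j-d-m-k-g-i has odd length 7, so it cannot be 2-colored; at least 3 registers are needed.
3 registers suffice: register 1 → {i, d, f, k}; register 2 → {j, g, m, a}; register 3 → {n}. Each listed conflict is separated.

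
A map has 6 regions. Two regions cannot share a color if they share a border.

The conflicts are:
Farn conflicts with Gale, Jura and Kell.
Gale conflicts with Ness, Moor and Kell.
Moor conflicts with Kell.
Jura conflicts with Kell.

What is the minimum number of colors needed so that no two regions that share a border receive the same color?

Farn, Gale, Kell all conflict with each other, so at least 3 colors are needed.
One proper 3-coloring: Farn=3, Gale=1, Ness=2, Moor=3, Jura=1, Kell=2. Every pair that conflicts lands in different colors.

3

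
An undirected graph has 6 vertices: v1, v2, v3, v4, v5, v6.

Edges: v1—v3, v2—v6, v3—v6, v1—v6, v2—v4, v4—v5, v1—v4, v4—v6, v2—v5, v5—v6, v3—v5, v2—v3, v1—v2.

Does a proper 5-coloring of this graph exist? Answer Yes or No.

The chromatic number is 4. v2, v4, v5, v6 form a clique, so at least 4 colors are needed.
4 colors suffice: color 1 → {v2}; color 2 → {v6}; color 3 → {v1, v5}; color 4 → {v3, v4}.
Since 5 ≥ 4, a proper 5-coloring certainly exists.

Yes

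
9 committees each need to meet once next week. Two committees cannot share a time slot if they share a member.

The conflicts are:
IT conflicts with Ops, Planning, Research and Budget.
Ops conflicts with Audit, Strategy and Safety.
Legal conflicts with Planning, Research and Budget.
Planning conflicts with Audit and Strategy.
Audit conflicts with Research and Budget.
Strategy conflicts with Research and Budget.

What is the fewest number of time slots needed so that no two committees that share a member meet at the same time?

Legal and Research conflict, so at least 2 time slots are needed.
2 time slots suffice: time slot 1 → {IT, Legal, Audit, Strategy, Safety}; time slot 2 → {Ops, Planning, Research, Budget}. Each listed conflict is separated.

2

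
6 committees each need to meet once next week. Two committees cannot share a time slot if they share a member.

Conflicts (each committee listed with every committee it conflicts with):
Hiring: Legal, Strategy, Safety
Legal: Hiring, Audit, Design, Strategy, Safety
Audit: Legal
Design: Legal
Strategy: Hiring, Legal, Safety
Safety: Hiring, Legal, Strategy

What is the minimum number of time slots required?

Hiring, Legal, Strategy, Safety pairwise conflict, so at least 4 time slots are needed.
4 time slots suffice: time slot 1 → {Legal}; time slot 2 → {Audit, Design, Strategy}; time slot 3 → {Hiring}; time slot 4 → {Safety}. No two conflicting committees share a time slot.

4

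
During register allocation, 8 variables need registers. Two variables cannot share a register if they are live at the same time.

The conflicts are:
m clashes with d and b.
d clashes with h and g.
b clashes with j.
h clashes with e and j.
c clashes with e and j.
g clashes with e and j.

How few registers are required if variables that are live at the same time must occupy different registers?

The cycle d-g-j-b-m-d has odd length 5, so it cannot be 2-colored; at least 3 registers are needed.
3 registers suffice: register 1 → {d, e, j}; register 2 → {m, h, c, g}; register 3 → {b}. Each listed conflict is separated.

3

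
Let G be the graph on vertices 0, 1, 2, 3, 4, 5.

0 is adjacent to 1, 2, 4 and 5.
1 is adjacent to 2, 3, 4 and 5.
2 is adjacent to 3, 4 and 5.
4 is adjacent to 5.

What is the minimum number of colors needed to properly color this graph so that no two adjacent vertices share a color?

0, 1, 2, 4, 5 form a clique, so at least 5 colors are needed.
A valid assignment using 5 colors: 0=c, 1=a, 2=b, 3=c, 4=e, 5=d. No two adjacent vertices share a color.

5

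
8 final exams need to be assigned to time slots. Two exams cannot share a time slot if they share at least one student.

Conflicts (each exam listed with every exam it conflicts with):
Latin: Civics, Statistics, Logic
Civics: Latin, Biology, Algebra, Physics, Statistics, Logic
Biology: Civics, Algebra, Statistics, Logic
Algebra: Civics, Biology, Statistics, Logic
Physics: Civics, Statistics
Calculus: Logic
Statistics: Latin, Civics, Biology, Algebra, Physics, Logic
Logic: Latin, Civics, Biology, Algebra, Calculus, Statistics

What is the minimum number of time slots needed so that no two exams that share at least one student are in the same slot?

Civics, Biology, Algebra, Statistics, Logic all conflict with each other, so at least 5 time slots are needed.
5 time slots suffice: time slot 1 → {Calculus, Statistics}; time slot 2 → {Physics, Logic}; time slot 3 → {Civics}; time slot 4 → {Latin, Algebra}; time slot 5 → {Biology}. Each listed conflict is separated.

5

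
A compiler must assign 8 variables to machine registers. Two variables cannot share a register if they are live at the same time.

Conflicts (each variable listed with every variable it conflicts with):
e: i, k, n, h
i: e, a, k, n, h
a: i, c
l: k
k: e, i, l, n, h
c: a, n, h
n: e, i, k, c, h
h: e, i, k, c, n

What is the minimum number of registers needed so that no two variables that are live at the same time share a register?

5

e, i, k, n, h are mutually in conflict, so at least 5 registers are needed.
5 registers suffice: register 1 → {a, l, h}; register 2 → {k, c}; register 3 → {n}; register 4 → {i}; register 5 → {e}. Each listed conflict is separated.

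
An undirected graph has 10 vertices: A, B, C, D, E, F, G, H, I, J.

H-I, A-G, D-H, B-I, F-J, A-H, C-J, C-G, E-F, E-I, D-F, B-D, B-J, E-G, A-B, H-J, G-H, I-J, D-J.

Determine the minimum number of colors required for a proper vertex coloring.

3

B, D, J are pairwise adjacent, so at least 3 colors are needed.
3 colors suffice: color red → {A, E, J}; color blue → {B, C, F, H}; color green → {D, G, I}. No two adjacent vertices share a color.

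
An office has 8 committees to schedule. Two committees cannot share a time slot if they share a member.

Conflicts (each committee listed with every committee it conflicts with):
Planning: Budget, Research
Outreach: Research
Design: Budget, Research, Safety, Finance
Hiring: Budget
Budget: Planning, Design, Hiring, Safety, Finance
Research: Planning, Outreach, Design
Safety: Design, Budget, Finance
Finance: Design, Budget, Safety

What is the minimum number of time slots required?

4

Design, Budget, Safety, Finance pairwise conflict, so at least 4 time slots are needed.
4 time slots suffice: time slot 1 → {Budget, Research}; time slot 2 → {Planning, Outreach, Design, Hiring}; time slot 3 → {Finance}; time slot 4 → {Safety}. Each listed conflict is separated.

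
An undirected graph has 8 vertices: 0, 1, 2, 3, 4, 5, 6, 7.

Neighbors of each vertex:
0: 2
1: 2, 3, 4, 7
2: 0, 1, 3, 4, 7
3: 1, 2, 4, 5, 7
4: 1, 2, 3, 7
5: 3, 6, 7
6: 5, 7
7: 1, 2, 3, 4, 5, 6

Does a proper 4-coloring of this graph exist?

No

1, 2, 3, 4, 7 form a clique, so at least 5 colors are needed.
So 4 colors are not enough.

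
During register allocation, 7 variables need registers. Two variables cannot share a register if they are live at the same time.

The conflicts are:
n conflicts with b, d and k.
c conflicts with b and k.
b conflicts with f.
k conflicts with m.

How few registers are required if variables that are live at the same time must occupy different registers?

2

k and m conflict, so at least 2 registers are needed.
2 registers suffice: register 1 → {n, c, f, m}; register 2 → {b, d, k}. Each listed conflict is separated.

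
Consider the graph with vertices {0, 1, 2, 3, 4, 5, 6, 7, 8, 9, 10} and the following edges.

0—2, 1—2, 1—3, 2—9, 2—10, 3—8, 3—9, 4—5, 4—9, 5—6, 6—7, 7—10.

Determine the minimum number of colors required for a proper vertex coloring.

3

The cycle 10-7-6-5-4-9-2-10 has odd length 7, so it cannot be 2-colored; at least 3 colors are needed.
A valid assignment using 3 colors: 0=blue, 1=blue, 2=red, 3=red, 4=green, 5=red, 6=blue, 7=red, 8=blue, 9=blue, 10=blue. Each edge has distinct colors on its endpoints.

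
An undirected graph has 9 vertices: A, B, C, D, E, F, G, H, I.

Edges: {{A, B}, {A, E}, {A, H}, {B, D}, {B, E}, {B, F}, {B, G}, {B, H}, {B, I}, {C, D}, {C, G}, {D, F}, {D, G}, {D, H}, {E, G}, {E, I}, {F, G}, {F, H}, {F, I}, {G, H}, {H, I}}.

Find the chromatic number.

5

B, D, F, G, H form a clique, so at least 5 colors are needed.
5 colors suffice: A=blue, B=red, C=red, D=purple, E=green, F=yellow, G=blue, H=green, I=blue. No two adjacent vertices share a color.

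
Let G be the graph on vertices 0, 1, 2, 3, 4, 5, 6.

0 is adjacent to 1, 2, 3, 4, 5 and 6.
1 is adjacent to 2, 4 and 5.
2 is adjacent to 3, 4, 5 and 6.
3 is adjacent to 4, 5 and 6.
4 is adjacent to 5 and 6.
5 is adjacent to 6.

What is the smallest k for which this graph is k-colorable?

0, 2, 3, 4, 5, 6 are pairwise adjacent (a clique of size 6), so at least 6 colors are needed.
6 colors suffice: color a → {5}; color b → {4}; color c → {2}; color d → {0}; color e → {1, 3}; color f → {6}. No two adjacent vertices share a color.

6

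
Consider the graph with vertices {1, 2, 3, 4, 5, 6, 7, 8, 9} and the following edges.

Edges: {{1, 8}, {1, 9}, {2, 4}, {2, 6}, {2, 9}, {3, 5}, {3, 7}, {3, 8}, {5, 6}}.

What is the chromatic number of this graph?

3

The cycle 2-6-5-3-8-1-9-2 has odd length 7, so it cannot be 2-colored; at least 3 colors are needed.
A valid assignment using 3 colors: 1=a, 2=a, 3=a, 4=b, 5=b, 6=c, 7=b, 8=b, 9=b. Every edge joins two different colors.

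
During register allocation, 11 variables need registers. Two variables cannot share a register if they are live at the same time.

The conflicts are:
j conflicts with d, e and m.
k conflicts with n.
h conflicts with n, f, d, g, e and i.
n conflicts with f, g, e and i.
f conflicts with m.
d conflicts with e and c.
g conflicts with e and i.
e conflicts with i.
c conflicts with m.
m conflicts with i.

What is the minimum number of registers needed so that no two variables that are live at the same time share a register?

h, n, g, e, i are mutually in conflict, so at least 5 registers are needed.
5 registers suffice: register 1 → {n, d, m}; register 2 → {k, f, e, c}; register 3 → {j, h}; register 4 → {i}; register 5 → {g}. Each listed conflict is separated.

5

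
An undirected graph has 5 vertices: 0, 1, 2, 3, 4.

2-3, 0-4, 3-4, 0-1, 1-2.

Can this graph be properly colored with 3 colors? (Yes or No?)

The chromatic number is 3. The cycle 1-2-3-4-0-1 has odd length 5, so it cannot be 2-colored; at least 3 colors are needed.
A valid assignment using 3 colors: 0=b, 1=a, 2=b, 3=a, 4=c.
That is already a proper 3-coloring.

Yes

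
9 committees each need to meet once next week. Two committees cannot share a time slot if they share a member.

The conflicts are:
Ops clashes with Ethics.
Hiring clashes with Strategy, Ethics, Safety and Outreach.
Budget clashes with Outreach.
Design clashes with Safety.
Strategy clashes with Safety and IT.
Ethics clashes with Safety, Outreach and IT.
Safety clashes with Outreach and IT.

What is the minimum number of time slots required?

4

Hiring, Ethics, Safety, Outreach pairwise conflict, so at least 4 time slots are needed.
4 time slots suffice: time slot 1 → {Ops, Budget, Safety}; time slot 2 → {Design, Strategy, Ethics}; time slot 3 → {Outreach, IT}; time slot 4 → {Hiring}. Every pair that conflicts lands in different time slots.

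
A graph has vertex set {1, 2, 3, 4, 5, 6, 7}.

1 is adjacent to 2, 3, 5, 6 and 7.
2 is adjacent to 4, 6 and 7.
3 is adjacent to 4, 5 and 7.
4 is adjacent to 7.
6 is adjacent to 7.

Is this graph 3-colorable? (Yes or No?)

1, 2, 6, 7 form a clique, so at least 4 colors are needed.
So 3 colors are not enough.

No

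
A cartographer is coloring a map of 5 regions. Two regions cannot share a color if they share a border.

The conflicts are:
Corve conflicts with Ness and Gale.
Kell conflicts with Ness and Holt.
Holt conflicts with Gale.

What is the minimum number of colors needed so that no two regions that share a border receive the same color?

The cycle Ness-Corve-Gale-Holt-Kell-Ness has odd length 5, so it cannot be 2-colored; at least 3 colors are needed.
3 colors suffice: Corve=2, Kell=2, Ness=1, Holt=3, Gale=1. Every pair that conflicts lands in different colors.

3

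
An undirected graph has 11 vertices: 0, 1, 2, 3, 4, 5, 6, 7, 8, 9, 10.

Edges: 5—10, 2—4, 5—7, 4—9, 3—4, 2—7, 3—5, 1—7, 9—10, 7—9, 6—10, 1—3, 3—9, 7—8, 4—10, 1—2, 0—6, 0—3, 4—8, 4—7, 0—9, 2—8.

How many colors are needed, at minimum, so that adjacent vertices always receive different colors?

4

2, 4, 7, 8 form a clique, so at least 4 colors are needed.
4 colors suffice: color a → {3, 7, 10}; color b → {0, 1, 4, 5}; color c → {2, 6, 9}; color d → {8}. Each edge has distinct colors on its endpoints.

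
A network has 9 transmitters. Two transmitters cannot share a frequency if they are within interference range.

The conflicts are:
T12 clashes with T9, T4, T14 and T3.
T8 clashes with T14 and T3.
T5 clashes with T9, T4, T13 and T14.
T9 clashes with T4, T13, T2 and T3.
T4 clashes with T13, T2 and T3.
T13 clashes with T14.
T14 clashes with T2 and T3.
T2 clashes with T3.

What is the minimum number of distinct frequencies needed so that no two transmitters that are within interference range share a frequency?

4

T9, T4, T2, T3 are mutually in conflict, so at least 4 frequencies are needed.
Using 4 frequencies: T12=4, T8=3, T5=2, T9=1, T4=3, T13=4, T14=1, T2=4, T3=2. Every pair that conflicts lands in different frequencies.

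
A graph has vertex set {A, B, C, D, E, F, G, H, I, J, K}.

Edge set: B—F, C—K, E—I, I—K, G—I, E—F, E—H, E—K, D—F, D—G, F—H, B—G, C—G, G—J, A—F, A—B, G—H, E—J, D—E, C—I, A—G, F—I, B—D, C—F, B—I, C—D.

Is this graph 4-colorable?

The chromatic number is 3. E, I, K are mutually adjacent, so at least 3 colors are needed.
3 colors suffice: color red → {F, G, K}; color blue → {A, D, H, I, J}; color green → {B, C, E}.
Since 4 ≥ 3, a proper 4-coloring certainly exists.

Yes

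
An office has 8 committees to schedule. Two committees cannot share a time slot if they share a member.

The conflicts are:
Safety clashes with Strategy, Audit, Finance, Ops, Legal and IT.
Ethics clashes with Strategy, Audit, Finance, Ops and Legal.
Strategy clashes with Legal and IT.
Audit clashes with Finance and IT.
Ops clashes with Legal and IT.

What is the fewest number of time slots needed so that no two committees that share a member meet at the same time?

3

Safety, Ops, IT pairwise conflict, so at least 3 time slots are needed.
Using 3 time slots: Safety=1, Ethics=1, Strategy=3, Audit=3, Finance=2, Ops=3, Legal=2, IT=2. Each listed conflict is separated.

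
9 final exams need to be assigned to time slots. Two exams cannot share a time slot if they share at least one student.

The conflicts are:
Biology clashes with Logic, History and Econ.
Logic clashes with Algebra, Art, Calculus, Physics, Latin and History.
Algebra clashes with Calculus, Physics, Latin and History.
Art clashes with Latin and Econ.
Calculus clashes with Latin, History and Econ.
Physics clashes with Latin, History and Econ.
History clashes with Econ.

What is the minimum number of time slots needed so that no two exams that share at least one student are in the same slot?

4

Logic, Algebra, Calculus, Latin all conflict with each other, so at least 4 time slots are needed.
A valid assignment using 4 time slots: Biology=3, Logic=1, Algebra=4, Art=3, Calculus=3, Physics=3, Latin=2, History=2, Econ=1. Every pair that conflicts lands in different time slots.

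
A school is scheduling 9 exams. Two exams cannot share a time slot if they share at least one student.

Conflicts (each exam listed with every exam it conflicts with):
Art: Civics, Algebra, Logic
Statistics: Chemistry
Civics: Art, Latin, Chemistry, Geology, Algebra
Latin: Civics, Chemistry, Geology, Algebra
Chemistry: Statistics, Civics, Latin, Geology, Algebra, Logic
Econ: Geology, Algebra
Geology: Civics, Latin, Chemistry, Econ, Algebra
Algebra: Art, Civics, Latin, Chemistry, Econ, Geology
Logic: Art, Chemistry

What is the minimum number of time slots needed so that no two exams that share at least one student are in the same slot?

5

Civics, Latin, Chemistry, Geology, Algebra are mutually in conflict, so at least 5 time slots are needed.
A valid assignment using 5 time slots: Art=1, Statistics=2, Civics=4, Latin=5, Chemistry=1, Econ=1, Geology=3, Algebra=2, Logic=2. Each listed conflict is separated.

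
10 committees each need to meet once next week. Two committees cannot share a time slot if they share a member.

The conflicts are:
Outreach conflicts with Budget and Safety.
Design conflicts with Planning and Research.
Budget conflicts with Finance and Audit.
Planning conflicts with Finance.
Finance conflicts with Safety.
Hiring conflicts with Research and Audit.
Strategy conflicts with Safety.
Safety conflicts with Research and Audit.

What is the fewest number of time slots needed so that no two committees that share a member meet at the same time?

The cycle Planning-Finance-Safety-Research-Design-Planning has odd length 5, so it cannot be 2-colored; at least 3 time slots are needed.
Using 3 time slots: Outreach=2, Design=3, Budget=1, Planning=1, Finance=2, Hiring=1, Strategy=2, Safety=1, Research=2, Audit=2. No two conflicting committees share a time slot.

3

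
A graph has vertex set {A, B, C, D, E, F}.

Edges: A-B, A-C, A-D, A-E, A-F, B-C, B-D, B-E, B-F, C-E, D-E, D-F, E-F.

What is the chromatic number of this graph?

5

A, B, D, E, F are mutually adjacent (a clique of size 5), so at least 5 colors are needed.
One proper 5-coloring: A=2, B=3, C=4, D=4, E=1, F=5. Each edge has distinct colors on its endpoints.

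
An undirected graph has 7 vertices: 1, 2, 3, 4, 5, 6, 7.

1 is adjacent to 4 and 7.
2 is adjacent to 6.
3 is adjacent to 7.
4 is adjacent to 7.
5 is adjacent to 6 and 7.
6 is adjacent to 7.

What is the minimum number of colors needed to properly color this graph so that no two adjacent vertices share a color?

3

1, 4, 7 form a triangle, so at least 3 colors are needed.
3 colors suffice: color red → {2, 7}; color blue → {3, 4, 6}; color green → {1, 5}. Every edge joins two different colors.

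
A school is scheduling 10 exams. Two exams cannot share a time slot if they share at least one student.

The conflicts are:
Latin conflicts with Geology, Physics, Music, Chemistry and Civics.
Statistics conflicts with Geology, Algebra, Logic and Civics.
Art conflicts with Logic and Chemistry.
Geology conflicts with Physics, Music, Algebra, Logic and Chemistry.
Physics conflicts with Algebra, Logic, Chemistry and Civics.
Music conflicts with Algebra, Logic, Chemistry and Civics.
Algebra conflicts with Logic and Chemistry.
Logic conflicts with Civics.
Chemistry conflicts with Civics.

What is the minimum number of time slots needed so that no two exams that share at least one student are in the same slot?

4

Statistics, Geology, Algebra, Logic are mutually in conflict, so at least 4 time slots are needed.
4 time slots suffice: time slot 1 → {Logic, Chemistry}; time slot 2 → {Art, Geology, Civics}; time slot 3 → {Statistics, Physics, Music}; time slot 4 → {Latin, Algebra}. Every pair that conflicts lands in different time slots.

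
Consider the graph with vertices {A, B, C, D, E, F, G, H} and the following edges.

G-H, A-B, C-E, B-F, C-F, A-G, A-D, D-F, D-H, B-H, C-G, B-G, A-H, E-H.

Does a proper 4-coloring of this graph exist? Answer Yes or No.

Yes

The chromatic number is 4. A, B, G, H are mutually adjacent (a clique of size 4), so at least 4 colors are needed.
A valid assignment using 4 colors: A=green, B=blue, C=blue, D=blue, E=green, F=red, G=yellow, H=red.
That is already a proper 4-coloring.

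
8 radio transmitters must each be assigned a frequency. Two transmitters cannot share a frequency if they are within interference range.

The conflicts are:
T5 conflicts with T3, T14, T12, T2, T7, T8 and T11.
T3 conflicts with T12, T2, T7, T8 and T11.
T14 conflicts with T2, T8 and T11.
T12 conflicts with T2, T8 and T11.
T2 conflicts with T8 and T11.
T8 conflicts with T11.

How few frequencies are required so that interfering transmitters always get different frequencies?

6

T5, T3, T12, T2, T8, T11 all conflict with each other, so at least 6 frequencies are needed.
6 frequencies suffice: frequency 1 → {T5}; frequency 2 → {T7, T8}; frequency 3 → {T11}; frequency 4 → {T2}; frequency 5 → {T3, T14}; frequency 6 → {T12}. Every pair that conflicts lands in different frequencies.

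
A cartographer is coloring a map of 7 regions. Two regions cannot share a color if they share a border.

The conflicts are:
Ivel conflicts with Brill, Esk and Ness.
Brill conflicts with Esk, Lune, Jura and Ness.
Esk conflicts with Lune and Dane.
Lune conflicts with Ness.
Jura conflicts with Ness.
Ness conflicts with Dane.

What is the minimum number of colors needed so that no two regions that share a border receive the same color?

Brill, Lune, Ness all conflict with each other, so at least 3 colors are needed.
3 colors suffice: color 1 → {Esk, Ness}; color 2 → {Brill, Dane}; color 3 → {Ivel, Lune, Jura}. Every pair that conflicts lands in different colors.

3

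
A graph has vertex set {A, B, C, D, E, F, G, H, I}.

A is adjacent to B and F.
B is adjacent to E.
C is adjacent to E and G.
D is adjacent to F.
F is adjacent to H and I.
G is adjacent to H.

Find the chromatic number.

The cycle A-F-H-G-C-E-B-A has odd length 7, so it cannot be 2-colored; at least 3 colors are needed.
One proper 3-coloring: A=2, B=1, C=3, D=2, E=2, F=1, G=1, H=2, I=2. No two adjacent vertices share a color.

3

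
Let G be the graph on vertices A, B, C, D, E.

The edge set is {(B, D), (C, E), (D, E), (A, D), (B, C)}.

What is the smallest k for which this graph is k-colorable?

B and C are adjacent, so at least 2 colors are needed.
One proper 2-coloring: A=2, B=2, C=1, D=1, E=2. Each edge has distinct colors on its endpoints.

2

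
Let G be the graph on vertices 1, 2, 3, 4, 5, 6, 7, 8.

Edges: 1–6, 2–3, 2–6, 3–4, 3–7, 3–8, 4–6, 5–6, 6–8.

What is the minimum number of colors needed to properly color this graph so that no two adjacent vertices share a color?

2

3 and 4 are adjacent, so at least 2 colors are needed.
A valid assignment using 2 colors: 1=b, 2=b, 3=a, 4=b, 5=b, 6=a, 7=b, 8=b. Every edge joins two different colors.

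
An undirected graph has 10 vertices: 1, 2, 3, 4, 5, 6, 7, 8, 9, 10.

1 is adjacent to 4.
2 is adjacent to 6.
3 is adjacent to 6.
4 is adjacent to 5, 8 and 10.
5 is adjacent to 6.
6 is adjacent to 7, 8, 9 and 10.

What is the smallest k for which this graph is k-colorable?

2

2 and 6 are adjacent, so at least 2 colors are needed.
A valid assignment using 2 colors: 1=b, 2=b, 3=b, 4=a, 5=b, 6=a, 7=b, 8=b, 9=b, 10=b. No two adjacent vertices share a color.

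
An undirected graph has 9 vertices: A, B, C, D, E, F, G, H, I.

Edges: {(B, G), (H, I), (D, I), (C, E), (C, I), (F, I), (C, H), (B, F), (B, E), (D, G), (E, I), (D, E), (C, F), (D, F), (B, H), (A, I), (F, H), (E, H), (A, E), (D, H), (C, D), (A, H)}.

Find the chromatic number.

C, D, F, H, I are mutually adjacent (a clique of size 5), so at least 5 colors are needed.
5 colors suffice: color red → {G, H}; color blue → {B, I}; color green → {E, F}; color yellow → {A, D}; color purple → {C}. Every edge joins two different colors.

5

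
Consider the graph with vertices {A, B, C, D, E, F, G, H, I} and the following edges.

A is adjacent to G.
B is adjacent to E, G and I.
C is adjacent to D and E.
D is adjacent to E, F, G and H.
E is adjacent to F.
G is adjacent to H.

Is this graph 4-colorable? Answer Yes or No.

Yes

The chromatic number is 3. D, G, H are mutually adjacent, so at least 3 colors are needed.
3 colors suffice: color red → {A, B, D}; color blue → {E, G, I}; color green → {C, F, H}.
Since 4 ≥ 3, a proper 4-coloring certainly exists.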